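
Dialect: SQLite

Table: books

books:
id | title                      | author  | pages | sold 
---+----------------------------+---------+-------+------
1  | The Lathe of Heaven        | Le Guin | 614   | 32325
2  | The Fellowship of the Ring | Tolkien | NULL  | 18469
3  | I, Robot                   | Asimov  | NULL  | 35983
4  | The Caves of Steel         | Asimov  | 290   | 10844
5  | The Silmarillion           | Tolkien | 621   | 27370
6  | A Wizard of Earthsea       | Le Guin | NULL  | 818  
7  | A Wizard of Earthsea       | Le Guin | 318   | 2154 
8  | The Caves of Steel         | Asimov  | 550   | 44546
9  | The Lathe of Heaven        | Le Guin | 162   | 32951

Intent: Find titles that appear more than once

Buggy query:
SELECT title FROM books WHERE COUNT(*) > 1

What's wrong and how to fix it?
Bug: COUNT(*) is an aggregate and cannot be used in WHERE

Fix: Group first, then use HAVING for the count condition

Corrected query:
SELECT title FROM books GROUP BY title HAVING COUNT(*) > 1

Result:
title               
--------------------
A Wizard of Earthsea
The Caves of Steel  
The Lathe of Heaven 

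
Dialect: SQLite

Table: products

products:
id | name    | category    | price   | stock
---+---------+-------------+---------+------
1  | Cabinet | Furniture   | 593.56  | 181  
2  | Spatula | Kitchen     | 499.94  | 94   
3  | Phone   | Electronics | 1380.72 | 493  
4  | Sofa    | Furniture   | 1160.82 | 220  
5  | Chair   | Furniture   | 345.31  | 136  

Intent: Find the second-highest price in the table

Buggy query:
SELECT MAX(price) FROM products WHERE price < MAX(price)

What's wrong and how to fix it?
Bug: The inner MAX is an aggregate inside WHERE, which is not allowed

Fix: Put the inner MAX in a scalar subquery

Corrected query:
SELECT MAX(price) FROM products WHERE price < (SELECT MAX(price) FROM products)

Result:
MAX(price)
----------
1160.82   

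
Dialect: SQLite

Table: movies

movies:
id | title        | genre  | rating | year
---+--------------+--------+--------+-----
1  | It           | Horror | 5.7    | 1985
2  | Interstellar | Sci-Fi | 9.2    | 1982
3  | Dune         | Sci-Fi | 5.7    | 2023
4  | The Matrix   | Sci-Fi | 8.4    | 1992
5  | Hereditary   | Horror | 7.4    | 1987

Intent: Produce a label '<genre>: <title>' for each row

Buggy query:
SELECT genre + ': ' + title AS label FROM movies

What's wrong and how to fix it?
Bug: SQLite uses || for string concatenation; + coerces text to numbers (yielding 0)

Fix: Use the || operator for string concatenation

Corrected query:
SELECT genre || ': ' || title AS label FROM movies

Result:
label               
--------------------
Horror: It          
Sci-Fi: Interstellar
Sci-Fi: Dune        
Sci-Fi: The Matrix  
Horror: Hereditary  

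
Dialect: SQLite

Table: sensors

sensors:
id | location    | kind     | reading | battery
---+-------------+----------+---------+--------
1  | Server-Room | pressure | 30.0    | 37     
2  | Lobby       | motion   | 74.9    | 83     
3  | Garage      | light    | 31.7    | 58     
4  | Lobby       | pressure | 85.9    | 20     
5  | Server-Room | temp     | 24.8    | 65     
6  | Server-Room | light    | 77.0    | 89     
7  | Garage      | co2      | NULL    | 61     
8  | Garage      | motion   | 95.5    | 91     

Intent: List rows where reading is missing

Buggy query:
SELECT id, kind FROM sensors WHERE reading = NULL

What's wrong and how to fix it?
Bug: Comparing to NULL with '=' never matches; NULL = NULL is unknown, not true

Fix: Replace '= NULL' with 'IS NULL'

Corrected query:
SELECT id, kind FROM sensors WHERE reading IS NULL

Result:
id | kind
---+-----
7  | co2 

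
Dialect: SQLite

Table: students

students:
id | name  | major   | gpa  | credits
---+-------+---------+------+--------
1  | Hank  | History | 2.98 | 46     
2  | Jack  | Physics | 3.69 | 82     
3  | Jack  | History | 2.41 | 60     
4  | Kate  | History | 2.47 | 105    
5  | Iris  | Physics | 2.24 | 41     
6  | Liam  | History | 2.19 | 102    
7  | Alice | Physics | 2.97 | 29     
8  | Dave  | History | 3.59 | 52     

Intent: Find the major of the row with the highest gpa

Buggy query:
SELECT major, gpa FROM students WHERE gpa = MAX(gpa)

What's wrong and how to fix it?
Bug: WHERE is evaluated per row; an aggregate over the whole table isn't defined there

Fix: Use a subquery: WHERE gpa = (SELECT MAX(gpa) FROM students)

Corrected query:
SELECT major, gpa FROM students WHERE gpa = (SELECT MAX(gpa) FROM students)

Result:
major   | gpa 
--------+-----
Physics | 3.69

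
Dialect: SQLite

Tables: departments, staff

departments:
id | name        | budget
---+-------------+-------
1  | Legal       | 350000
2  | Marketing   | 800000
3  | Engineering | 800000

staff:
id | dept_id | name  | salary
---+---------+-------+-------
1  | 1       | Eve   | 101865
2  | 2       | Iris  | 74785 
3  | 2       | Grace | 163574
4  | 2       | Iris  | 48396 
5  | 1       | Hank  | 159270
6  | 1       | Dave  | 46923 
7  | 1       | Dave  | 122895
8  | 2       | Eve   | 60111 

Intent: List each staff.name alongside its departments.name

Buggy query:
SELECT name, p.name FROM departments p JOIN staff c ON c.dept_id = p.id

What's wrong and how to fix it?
Bug: Both tables have a 'name' column; the unqualified reference is ambiguous

Fix: Qualify the column with its table alias (c.name)

Corrected query:
SELECT c.name, p.name FROM departments p JOIN staff c ON c.dept_id = p.id

Result:
name  | name     
------+----------
Eve   | Legal    
Iris  | Marketing
Grace | Marketing
Iris  | Marketing
Hank  | Legal    
Dave  | Legal    
Dave  | Legal    
Eve   | Marketing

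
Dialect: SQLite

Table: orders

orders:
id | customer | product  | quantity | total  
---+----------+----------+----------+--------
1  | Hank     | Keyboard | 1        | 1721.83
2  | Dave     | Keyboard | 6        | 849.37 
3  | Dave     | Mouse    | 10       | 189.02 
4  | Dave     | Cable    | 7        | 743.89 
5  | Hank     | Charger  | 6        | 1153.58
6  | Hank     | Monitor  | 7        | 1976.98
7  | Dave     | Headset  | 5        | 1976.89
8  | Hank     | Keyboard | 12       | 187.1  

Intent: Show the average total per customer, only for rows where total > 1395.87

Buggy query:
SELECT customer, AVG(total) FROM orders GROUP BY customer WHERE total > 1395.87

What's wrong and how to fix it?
Bug: Row-level WHERE must come before GROUP BY in the clause order

Fix: Move the WHERE clause before GROUP BY

Corrected query:
SELECT customer, AVG(total) FROM orders WHERE total > 1395.87 GROUP BY customer

Result:
customer | AVG(total)
---------+-----------
Dave     | 1976.89   
Hank     | 1849.405  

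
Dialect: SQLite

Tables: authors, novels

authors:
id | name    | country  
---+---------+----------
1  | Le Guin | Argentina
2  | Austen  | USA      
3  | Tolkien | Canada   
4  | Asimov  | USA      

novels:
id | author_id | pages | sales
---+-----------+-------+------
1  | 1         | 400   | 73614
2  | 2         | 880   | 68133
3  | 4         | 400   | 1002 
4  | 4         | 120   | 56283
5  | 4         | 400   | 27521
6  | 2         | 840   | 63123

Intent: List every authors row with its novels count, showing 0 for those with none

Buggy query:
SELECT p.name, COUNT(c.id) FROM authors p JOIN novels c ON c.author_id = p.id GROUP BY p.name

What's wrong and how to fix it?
Bug: INNER JOIN drops authors rows that have no matching novels rows

Fix: Switch to LEFT JOIN to retain unmatched parent rows

Corrected query:
SELECT p.name, COUNT(c.id) FROM authors p LEFT JOIN novels c ON c.author_id = p.id GROUP BY p.name

Result:
name    | COUNT(c.id)
--------+------------
Asimov  | 3          
Austen  | 2          
Le Guin | 1          
Tolkien | 0          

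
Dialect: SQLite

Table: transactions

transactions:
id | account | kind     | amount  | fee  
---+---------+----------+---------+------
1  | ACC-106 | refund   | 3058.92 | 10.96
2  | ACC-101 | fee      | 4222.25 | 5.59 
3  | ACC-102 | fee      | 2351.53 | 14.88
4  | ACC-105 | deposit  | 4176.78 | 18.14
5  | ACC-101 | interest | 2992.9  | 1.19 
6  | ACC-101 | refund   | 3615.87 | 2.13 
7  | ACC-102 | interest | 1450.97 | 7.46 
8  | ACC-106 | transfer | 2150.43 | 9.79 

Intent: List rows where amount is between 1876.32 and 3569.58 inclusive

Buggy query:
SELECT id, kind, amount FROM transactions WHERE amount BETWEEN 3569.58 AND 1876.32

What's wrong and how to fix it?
Bug: The bounds are reversed; BETWEEN a AND b requires a <= b to match anything

Fix: Write BETWEEN 1876.32 AND 3569.58

Corrected query:
SELECT id, kind, amount FROM transactions WHERE amount BETWEEN 1876.32 AND 3569.58

Result:
id | kind     | amount 
---+----------+--------
1  | refund   | 3058.92
3  | fee      | 2351.53
5  | interest | 2992.9 
8  | transfer | 2150.43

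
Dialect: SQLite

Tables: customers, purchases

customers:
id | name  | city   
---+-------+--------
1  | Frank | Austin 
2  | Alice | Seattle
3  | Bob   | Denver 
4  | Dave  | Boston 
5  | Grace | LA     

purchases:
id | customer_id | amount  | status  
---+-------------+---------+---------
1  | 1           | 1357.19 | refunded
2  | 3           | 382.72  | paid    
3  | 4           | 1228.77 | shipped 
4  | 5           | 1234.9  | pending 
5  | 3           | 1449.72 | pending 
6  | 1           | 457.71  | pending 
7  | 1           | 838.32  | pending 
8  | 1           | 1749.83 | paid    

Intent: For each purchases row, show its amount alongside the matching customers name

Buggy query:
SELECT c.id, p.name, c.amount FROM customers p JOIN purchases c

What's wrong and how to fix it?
Bug: Missing join condition: each purchases row is matched to all customers rows instead of just its own

Fix: Specify the join condition linking the foreign key to the parent id

Corrected query:
SELECT c.id, p.name, c.amount FROM customers p JOIN purchases c ON c.customer_id = p.id

Result:
id | name  | amount 
---+-------+--------
1  | Frank | 1357.19
2  | Bob   | 382.72 
3  | Dave  | 1228.77
4  | Grace | 1234.9 
5  | Bob   | 1449.72
6  | Frank | 457.71 
7  | Frank | 838.32 
8  | Frank | 1749.83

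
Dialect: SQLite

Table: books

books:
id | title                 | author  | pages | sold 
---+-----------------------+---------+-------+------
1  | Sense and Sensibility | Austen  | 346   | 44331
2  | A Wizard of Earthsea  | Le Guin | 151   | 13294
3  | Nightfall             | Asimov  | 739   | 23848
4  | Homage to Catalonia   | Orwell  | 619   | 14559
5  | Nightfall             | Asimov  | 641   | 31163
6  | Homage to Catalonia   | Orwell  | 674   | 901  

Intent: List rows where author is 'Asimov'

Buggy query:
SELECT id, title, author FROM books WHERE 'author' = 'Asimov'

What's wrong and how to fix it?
Bug: 'author' in single quotes is a string literal, not the column; the comparison is literal-vs-literal and never true

Fix: Remove the quotes around the column name (or use double quotes for an identifier)

Corrected query:
SELECT id, title, author FROM books WHERE author = 'Asimov'

Result:
id | title     | author
---+-----------+-------
3  | Nightfall | Asimov
5  | Nightfall | Asimov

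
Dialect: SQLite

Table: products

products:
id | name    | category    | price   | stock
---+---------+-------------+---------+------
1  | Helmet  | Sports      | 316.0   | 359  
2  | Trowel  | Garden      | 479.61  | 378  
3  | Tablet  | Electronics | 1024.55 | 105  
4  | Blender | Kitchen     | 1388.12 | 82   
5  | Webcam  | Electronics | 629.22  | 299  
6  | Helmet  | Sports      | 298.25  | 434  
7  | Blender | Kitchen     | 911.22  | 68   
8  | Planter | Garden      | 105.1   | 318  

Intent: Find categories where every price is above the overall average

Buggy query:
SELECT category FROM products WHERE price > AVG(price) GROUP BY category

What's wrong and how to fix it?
Bug: WHERE evaluates per row before aggregation, so AVG() is unavailable

Fix: Use a subquery for AVG and a HAVING MIN(...) filter so the condition holds for every row in the group

Corrected query:
SELECT category FROM products GROUP BY category HAVING MIN(price) > (SELECT AVG(price) FROM products)

Result:
category
--------
Kitchen 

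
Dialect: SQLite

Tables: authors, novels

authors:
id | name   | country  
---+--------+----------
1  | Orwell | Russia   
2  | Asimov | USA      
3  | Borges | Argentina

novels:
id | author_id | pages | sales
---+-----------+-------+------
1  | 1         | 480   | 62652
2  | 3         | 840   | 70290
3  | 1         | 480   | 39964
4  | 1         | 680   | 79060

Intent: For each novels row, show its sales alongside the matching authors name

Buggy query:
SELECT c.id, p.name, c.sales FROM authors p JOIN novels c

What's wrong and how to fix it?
Bug: JOIN with no ON clause produces a cartesian product; every novels row pairs with every authors row

Fix: Specify the join condition linking the foreign key to the parent id

Corrected query:
SELECT c.id, p.name, c.sales FROM authors p JOIN novels c ON c.author_id = p.id

Result:
id | name   | sales
---+--------+------
1  | Orwell | 62652
2  | Borges | 70290
3  | Orwell | 39964
4  | Orwell | 79060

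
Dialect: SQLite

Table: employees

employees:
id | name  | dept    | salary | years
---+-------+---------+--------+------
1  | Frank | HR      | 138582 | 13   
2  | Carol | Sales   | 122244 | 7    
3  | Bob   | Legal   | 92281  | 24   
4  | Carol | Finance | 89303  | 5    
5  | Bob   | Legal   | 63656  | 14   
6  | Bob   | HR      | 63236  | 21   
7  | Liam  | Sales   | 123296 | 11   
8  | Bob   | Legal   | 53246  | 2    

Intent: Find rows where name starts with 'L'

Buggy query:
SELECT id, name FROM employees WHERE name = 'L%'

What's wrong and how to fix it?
Bug: Wildcards only work with LIKE; '=' treats '%' as a literal character

Fix: Use LIKE for wildcard pattern matching

Corrected query:
SELECT id, name FROM employees WHERE name LIKE 'L%'

Result:
id | name
---+-----
7  | Liam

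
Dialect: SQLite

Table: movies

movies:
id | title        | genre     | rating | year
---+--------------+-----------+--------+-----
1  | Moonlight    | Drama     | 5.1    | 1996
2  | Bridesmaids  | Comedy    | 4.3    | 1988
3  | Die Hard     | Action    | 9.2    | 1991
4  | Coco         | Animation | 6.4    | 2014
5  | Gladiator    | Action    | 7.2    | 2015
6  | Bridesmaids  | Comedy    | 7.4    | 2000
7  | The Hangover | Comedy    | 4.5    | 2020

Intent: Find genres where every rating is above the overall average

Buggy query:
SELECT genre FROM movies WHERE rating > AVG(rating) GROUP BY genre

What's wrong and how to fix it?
Bug: WHERE evaluates per row before aggregation, so AVG() is unavailable

Fix: Compute the overall average in a scalar subquery and compare each group's MIN against it in HAVING

Corrected query:
SELECT genre FROM movies GROUP BY genre HAVING MIN(rating) > (SELECT AVG(rating) FROM movies)

Result:
genre    
---------
Action   
Animation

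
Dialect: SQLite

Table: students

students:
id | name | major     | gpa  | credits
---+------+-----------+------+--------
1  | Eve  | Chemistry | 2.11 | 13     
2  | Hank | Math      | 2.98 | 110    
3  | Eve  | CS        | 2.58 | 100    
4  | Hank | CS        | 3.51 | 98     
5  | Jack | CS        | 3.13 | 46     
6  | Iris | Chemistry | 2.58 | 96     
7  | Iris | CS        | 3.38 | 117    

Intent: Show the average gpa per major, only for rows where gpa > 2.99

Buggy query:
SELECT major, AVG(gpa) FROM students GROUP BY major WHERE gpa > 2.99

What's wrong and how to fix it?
Bug: Row-level WHERE must come before GROUP BY in the clause order

Fix: Move the WHERE clause before GROUP BY

Corrected query:
SELECT major, AVG(gpa) FROM students WHERE gpa > 2.99 GROUP BY major

Result:
major | AVG(gpa)
------+---------
CS    | 3.34    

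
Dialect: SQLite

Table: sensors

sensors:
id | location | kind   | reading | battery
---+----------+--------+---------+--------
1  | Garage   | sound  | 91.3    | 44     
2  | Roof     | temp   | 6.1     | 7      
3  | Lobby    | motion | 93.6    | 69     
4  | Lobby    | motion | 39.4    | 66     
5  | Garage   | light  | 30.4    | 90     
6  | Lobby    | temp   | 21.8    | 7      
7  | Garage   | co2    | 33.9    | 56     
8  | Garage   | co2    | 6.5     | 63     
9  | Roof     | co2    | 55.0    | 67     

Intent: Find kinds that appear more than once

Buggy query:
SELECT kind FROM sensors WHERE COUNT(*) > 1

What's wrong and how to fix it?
Bug: WHERE can't reference COUNT(*); aggregates are computed after WHERE

Fix: Group first, then use HAVING for the count condition

Corrected query:
SELECT kind FROM sensors GROUP BY kind HAVING COUNT(*) > 1

Result:
kind  
------
co2   
motion
temp  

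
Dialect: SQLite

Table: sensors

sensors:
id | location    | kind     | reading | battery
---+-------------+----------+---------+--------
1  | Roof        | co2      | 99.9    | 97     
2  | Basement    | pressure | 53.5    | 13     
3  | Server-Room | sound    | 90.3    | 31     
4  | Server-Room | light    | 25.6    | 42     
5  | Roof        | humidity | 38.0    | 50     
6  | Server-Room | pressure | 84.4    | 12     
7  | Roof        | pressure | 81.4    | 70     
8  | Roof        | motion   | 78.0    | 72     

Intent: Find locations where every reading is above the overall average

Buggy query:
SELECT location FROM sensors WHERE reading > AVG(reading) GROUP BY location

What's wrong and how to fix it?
Bug: WHERE evaluates per row before aggregation, so AVG() is unavailable

Fix: Compute the overall average in a scalar subquery and compare each group's MIN against it in HAVING

Corrected query:
SELECT location FROM sensors GROUP BY location HAVING MIN(reading) > (SELECT AVG(reading) FROM sensors)

Result:
(no rows)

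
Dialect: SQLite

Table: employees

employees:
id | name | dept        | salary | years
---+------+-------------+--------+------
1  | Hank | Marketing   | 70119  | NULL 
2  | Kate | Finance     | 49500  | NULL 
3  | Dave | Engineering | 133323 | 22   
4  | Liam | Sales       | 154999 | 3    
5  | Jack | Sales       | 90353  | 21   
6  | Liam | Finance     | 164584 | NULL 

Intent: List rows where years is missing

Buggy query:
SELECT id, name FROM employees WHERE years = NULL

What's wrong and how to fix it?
Bug: Comparing to NULL with '=' never matches; NULL = NULL is unknown, not true

Fix: Replace '= NULL' with 'IS NULL'

Corrected query:
SELECT id, name FROM employees WHERE years IS NULL

Result:
id | name
---+-----
1  | Hank
2  | Kate
6  | Liam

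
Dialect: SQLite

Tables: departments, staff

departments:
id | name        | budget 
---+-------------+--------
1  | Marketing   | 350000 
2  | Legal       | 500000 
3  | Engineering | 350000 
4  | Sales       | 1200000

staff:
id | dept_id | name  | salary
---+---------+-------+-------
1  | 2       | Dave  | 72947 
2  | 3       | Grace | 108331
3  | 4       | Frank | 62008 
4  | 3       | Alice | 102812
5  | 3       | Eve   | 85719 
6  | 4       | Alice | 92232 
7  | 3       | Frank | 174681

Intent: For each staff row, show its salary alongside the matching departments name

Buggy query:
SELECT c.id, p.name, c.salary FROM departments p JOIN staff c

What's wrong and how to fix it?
Bug: Missing join condition: each staff row is matched to all departments rows instead of just its own

Fix: Add ON c.dept_id = p.id to the JOIN

Corrected query:
SELECT c.id, p.name, c.salary FROM departments p JOIN staff c ON c.dept_id = p.id

Result:
id | name        | salary
---+-------------+-------
1  | Legal       | 72947 
2  | Engineering | 108331
3  | Sales       | 62008 
4  | Engineering | 102812
5  | Engineering | 85719 
6  | Sales       | 92232 
7  | Engineering | 174681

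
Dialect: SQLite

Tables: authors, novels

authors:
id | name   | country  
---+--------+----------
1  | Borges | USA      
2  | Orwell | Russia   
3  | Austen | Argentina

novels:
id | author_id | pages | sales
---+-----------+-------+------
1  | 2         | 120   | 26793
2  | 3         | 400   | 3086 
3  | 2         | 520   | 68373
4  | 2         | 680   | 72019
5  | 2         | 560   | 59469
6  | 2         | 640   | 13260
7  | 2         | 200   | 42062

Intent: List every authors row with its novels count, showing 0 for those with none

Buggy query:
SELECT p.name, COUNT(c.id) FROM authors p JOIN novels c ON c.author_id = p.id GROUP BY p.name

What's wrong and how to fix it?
Bug: INNER JOIN drops authors rows that have no matching novels rows

Fix: Switch to LEFT JOIN to retain unmatched parent rows

Corrected query:
SELECT p.name, COUNT(c.id) FROM authors p LEFT JOIN novels c ON c.author_id = p.id GROUP BY p.name

Result:
name   | COUNT(c.id)
-------+------------
Austen | 1          
Borges | 0          
Orwell | 6          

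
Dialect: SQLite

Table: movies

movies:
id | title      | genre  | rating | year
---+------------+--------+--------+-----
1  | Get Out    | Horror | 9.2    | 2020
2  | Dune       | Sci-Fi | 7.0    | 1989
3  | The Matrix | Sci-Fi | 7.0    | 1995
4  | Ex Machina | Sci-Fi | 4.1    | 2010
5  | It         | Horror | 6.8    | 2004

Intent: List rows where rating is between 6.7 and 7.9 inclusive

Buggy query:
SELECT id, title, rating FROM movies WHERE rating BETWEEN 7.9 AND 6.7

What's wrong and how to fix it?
Bug: The bounds are reversed; BETWEEN a AND b requires a <= b to match anything

Fix: Write BETWEEN 6.7 AND 7.9

Corrected query:
SELECT id, title, rating FROM movies WHERE rating BETWEEN 6.7 AND 7.9

Result:
id | title      | rating
---+------------+-------
2  | Dune       | 7     
3  | The Matrix | 7     
5  | It         | 6.8   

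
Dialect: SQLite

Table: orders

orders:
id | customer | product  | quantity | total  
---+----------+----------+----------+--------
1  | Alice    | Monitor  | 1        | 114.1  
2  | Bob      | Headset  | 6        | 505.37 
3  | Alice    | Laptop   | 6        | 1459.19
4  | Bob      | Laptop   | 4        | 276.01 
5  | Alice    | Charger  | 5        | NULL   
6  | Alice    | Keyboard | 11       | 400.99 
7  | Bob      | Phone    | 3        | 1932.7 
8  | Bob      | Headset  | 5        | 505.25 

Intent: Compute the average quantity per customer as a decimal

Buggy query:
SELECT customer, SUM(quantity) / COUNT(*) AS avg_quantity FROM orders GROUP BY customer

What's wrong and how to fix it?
Bug: SUM(quantity) and COUNT(*) are both integers; the division truncates the fractional part

Fix: Cast one side to REAL so the division keeps the fractional part

Corrected query:
SELECT customer, SUM(quantity) * 1.0 / COUNT(*) AS avg_quantity FROM orders GROUP BY customer

Result:
customer | avg_quantity
---------+-------------
Alice    | 5.75        
Bob      | 4.5         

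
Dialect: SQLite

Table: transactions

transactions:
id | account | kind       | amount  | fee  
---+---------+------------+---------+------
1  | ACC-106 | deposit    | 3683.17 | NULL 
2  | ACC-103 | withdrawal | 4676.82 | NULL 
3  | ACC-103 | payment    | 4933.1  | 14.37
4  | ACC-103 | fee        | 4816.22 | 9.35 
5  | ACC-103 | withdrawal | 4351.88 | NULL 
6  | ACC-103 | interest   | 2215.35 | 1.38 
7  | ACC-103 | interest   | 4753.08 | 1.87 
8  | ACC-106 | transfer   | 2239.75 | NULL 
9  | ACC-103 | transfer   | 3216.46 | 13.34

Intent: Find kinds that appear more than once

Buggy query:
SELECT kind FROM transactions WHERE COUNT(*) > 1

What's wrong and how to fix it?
Bug: WHERE can't reference COUNT(*); aggregates are computed after WHERE

Fix: GROUP BY kind, then filter groups with HAVING COUNT(*) > 1

Corrected query:
SELECT kind FROM transactions GROUP BY kind HAVING COUNT(*) > 1

Result:
kind      
----------
interest  
transfer  
withdrawal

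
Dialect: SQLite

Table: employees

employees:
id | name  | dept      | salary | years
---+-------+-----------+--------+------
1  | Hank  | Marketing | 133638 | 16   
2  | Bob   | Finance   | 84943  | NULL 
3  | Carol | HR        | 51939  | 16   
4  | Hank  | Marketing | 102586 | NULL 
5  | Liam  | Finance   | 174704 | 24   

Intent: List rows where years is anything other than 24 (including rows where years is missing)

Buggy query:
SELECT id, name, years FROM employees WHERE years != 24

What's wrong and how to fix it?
Bug: Inequality against NULL is unknown, not true; rows with NULL are dropped

Fix: Handle NULL separately with IS NULL alongside the inequality

Corrected query:
SELECT id, name, years FROM employees WHERE years != 24 OR years IS NULL

Result:
id | name  | years
---+-------+------
1  | Hank  | 16   
2  | Bob   | NULL 
3  | Carol | 16   
4  | Hank  | NULL 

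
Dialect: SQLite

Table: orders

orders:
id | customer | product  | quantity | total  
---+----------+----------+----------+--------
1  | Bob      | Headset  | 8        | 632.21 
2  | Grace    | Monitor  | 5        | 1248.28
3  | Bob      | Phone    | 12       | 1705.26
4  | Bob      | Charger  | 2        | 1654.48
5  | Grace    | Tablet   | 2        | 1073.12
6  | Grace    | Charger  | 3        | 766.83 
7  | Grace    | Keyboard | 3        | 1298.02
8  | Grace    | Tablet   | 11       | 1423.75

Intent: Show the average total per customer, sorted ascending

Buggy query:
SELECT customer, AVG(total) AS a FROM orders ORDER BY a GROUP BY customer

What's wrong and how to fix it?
Bug: ORDER BY appears before GROUP BY; SQL clause order requires GROUP BY first

Fix: Reorder: SELECT … FROM … GROUP BY … ORDER BY …

Corrected query:
SELECT customer, AVG(total) AS a FROM orders GROUP BY customer ORDER BY a

Result:
customer | a      
---------+--------
Grace    | 1162   
Bob      | 1330.65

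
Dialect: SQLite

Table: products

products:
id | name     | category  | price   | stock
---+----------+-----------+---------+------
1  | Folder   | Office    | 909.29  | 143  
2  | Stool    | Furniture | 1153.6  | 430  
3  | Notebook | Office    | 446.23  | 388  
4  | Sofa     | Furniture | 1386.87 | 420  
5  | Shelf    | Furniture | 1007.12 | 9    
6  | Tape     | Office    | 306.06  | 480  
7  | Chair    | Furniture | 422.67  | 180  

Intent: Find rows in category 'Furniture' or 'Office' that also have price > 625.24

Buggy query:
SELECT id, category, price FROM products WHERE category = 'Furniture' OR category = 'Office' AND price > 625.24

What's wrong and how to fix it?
Bug: Without parentheses, AND is evaluated before OR, so the price filter only applies to the 'Office' branch

Fix: Group the OR with parentheses (or use IN), then AND the threshold

Corrected query:
SELECT id, category, price FROM products WHERE (category = 'Furniture' OR category = 'Office') AND price > 625.24

Result:
id | category  | price  
---+-----------+--------
1  | Office    | 909.29 
2  | Furniture | 1153.6 
4  | Furniture | 1386.87
5  | Furniture | 1007.12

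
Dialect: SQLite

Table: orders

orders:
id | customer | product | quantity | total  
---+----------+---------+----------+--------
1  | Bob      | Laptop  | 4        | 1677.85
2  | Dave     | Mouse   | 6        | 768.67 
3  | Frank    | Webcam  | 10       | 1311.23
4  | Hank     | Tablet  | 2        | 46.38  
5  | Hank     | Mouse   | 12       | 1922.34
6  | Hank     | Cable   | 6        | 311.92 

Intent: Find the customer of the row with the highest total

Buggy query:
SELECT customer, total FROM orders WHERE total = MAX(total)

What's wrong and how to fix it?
Bug: WHERE is evaluated per row; an aggregate over the whole table isn't defined there

Fix: Wrap MAX in a scalar subquery so WHERE compares against a single value

Corrected query:
SELECT customer, total FROM orders WHERE total = (SELECT MAX(total) FROM orders)

Result:
customer | total  
---------+--------
Hank     | 1922.34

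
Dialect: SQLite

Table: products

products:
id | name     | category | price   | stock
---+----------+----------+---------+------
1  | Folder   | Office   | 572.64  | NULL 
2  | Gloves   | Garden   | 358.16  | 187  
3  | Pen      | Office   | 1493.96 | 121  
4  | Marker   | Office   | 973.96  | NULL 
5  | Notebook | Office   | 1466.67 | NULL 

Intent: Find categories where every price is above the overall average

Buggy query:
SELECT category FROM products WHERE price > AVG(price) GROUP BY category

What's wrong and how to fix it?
Bug: WHERE evaluates per row before aggregation, so AVG() is unavailable

Fix: Compute the overall average in a scalar subquery and compare each group's MIN against it in HAVING

Corrected query:
SELECT category FROM products GROUP BY category HAVING MIN(price) > (SELECT AVG(price) FROM products)

Result:
(no rows)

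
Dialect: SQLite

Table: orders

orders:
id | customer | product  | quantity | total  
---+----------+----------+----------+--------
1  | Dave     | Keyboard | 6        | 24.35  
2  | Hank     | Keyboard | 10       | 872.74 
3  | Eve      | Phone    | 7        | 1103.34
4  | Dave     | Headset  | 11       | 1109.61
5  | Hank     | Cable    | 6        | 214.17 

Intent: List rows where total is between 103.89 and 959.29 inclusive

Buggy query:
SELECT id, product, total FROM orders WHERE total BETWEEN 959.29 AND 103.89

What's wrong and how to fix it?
Bug: The bounds are reversed; BETWEEN a AND b requires a <= b to match anything

Fix: Swap the bounds so the smaller value comes first

Corrected query:
SELECT id, product, total FROM orders WHERE total BETWEEN 103.89 AND 959.29

Result:
id | product  | total 
---+----------+-------
2  | Keyboard | 872.74
5  | Cable    | 214.17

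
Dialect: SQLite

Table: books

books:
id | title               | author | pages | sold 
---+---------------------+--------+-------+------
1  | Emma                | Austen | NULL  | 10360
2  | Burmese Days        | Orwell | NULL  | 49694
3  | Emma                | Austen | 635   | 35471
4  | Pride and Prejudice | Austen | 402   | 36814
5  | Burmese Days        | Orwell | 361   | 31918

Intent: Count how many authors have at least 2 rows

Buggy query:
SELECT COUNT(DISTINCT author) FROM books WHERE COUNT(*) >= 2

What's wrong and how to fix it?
Bug: COUNT(*) cannot appear in WHERE; the per-group count doesn't exist yet

Fix: Use a subquery that GROUPs and filters with HAVING, then count its rows

Corrected query:
SELECT COUNT(*) FROM (SELECT author FROM books GROUP BY author HAVING COUNT(*) >= 2)

Result:
COUNT(*)
--------
2       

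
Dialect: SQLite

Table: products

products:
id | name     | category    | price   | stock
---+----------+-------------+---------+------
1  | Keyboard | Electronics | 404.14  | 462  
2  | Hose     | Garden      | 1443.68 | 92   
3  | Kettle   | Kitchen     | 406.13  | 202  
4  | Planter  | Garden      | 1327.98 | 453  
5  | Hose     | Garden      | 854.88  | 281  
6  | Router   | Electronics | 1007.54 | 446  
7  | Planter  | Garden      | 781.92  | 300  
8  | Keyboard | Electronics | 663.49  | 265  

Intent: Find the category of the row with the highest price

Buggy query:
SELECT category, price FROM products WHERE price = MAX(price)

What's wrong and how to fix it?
Bug: MAX(price) is an aggregate and cannot be used directly in WHERE

Fix: Wrap MAX in a scalar subquery so WHERE compares against a single value

Corrected query:
SELECT category, price FROM products WHERE price = (SELECT MAX(price) FROM products)

Result:
category | price  
---------+--------
Garden   | 1443.68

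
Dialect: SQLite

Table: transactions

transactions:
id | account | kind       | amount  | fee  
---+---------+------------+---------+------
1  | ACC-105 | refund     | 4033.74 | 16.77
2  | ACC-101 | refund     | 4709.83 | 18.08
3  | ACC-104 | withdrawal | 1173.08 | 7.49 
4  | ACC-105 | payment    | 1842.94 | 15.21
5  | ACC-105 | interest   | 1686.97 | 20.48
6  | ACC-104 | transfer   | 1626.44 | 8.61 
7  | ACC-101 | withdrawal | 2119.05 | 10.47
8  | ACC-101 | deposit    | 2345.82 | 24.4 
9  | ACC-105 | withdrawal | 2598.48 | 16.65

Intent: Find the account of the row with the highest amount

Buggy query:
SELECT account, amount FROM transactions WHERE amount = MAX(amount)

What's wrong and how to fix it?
Bug: MAX(amount) is an aggregate and cannot be used directly in WHERE

Fix: Use a subquery: WHERE amount = (SELECT MAX(amount) FROM transactions)

Corrected query:
SELECT account, amount FROM transactions WHERE amount = (SELECT MAX(amount) FROM transactions)

Result:
account | amount 
--------+--------
ACC-101 | 4709.83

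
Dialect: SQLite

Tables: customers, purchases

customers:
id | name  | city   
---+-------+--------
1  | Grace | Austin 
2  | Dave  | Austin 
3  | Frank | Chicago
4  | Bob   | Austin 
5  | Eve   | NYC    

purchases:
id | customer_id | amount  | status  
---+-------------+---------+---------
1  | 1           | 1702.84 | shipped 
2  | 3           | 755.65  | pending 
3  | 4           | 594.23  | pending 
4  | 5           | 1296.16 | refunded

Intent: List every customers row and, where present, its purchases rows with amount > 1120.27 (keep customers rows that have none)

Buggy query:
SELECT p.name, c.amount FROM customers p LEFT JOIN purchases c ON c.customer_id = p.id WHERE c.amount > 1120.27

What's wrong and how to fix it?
Bug: Filtering c.amount in WHERE discards the NULL rows produced by LEFT JOIN, turning it into an inner join

Fix: Move the right-table condition into the ON clause so unmatched parents are kept

Corrected query:
SELECT p.name, c.amount FROM customers p LEFT JOIN purchases c ON c.customer_id = p.id AND c.amount > 1120.27

Result:
name  | amount 
------+--------
Grace | 1702.84
Dave  | NULL   
Frank | NULL   
Bob   | NULL   
Eve   | 1296.16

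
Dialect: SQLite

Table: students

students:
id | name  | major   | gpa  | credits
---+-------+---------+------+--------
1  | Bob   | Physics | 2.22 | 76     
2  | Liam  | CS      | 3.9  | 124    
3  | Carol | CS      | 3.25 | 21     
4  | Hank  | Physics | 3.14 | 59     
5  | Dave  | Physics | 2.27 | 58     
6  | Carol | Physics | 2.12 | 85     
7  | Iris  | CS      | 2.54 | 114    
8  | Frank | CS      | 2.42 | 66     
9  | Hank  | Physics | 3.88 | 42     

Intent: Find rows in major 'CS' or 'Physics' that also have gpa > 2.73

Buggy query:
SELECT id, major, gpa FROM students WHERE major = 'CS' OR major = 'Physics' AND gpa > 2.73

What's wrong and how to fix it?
Bug: AND binds tighter than OR, so this parses as major = 'CS' OR (major = 'Physics' AND gpa > 2.73)

Fix: Add parentheses around the OR so the AND applies to both alternatives

Corrected query:
SELECT id, major, gpa FROM students WHERE (major = 'CS' OR major = 'Physics') AND gpa > 2.73

Result:
id | major   | gpa 
---+---------+-----
2  | CS      | 3.9 
3  | CS      | 3.25
4  | Physics | 3.14
9  | Physics | 3.88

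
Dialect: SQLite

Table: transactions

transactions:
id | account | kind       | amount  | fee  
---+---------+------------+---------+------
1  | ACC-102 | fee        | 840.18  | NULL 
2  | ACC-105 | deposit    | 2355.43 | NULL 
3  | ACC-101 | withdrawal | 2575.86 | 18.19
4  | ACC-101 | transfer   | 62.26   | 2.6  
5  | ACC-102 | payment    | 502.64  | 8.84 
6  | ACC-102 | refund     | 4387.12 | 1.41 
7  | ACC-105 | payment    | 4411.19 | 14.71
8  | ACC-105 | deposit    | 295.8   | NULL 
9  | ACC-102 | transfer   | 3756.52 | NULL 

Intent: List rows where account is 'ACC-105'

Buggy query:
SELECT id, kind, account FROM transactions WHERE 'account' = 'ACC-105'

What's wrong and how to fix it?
Bug: 'account' in single quotes is a string literal, not the column; the comparison is literal-vs-literal and never true

Fix: Reference the column as account without single quotes

Corrected query:
SELECT id, kind, account FROM transactions WHERE account = 'ACC-105'

Result:
id | kind    | account
---+---------+--------
2  | deposit | ACC-105
7  | payment | ACC-105
8  | deposit | ACC-105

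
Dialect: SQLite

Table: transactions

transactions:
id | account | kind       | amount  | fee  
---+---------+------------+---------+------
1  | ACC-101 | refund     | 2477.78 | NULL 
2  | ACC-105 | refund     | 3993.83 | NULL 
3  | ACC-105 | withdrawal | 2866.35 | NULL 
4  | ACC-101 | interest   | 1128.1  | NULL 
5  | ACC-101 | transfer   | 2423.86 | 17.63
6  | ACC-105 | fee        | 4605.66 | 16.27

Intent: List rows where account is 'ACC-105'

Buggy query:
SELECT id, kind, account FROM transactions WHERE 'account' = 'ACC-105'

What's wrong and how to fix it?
Bug: Single quotes denote string literals in SQL; the column name is being compared as a constant string

Fix: Remove the quotes around the column name (or use double quotes for an identifier)

Corrected query:
SELECT id, kind, account FROM transactions WHERE account = 'ACC-105'

Result:
id | kind       | account
---+------------+--------
2  | refund     | ACC-105
3  | withdrawal | ACC-105
6  | fee        | ACC-105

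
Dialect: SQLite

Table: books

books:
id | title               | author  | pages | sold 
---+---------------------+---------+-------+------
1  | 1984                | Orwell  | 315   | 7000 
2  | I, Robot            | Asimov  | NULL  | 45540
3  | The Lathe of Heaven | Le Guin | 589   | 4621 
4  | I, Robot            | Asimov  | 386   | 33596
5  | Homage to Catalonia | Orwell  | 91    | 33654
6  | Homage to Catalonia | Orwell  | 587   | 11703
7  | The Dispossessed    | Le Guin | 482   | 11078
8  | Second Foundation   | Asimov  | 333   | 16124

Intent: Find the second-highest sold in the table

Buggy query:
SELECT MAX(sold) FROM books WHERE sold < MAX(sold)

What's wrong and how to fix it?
Bug: The inner MAX is an aggregate inside WHERE, which is not allowed

Fix: Compute the overall MAX in a subquery, then take MAX of rows below it

Corrected query:
SELECT MAX(sold) FROM books WHERE sold < (SELECT MAX(sold) FROM books)

Result:
MAX(sold)
---------
33654    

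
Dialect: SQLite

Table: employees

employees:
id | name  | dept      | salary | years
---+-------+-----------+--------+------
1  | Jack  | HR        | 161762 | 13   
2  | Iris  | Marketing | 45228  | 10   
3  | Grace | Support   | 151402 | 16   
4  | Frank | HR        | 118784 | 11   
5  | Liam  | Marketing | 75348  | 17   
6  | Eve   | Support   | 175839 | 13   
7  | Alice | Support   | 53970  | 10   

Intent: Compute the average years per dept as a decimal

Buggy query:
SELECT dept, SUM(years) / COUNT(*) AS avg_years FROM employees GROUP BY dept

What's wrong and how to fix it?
Bug: Both operands are integers, so '/' performs integer division and truncates

Fix: Cast one side to REAL so the division keeps the fractional part

Corrected query:
SELECT dept, SUM(years) * 1.0 / COUNT(*) AS avg_years FROM employees GROUP BY dept

Result:
dept      | avg_years
----------+----------
HR        | 12       
Marketing | 13.5     
Support   | 13       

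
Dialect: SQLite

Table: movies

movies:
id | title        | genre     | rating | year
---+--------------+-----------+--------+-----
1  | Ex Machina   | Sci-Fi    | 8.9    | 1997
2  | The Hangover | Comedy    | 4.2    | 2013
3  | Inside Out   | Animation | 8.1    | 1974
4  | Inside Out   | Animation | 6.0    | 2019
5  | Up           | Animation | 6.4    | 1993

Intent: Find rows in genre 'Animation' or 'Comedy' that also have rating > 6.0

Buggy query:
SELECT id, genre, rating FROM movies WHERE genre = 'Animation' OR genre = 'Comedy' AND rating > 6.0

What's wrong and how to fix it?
Bug: AND binds tighter than OR, so this parses as genre = 'Animation' OR (genre = 'Comedy' AND rating > 6.0)

Fix: Add parentheses around the OR so the AND applies to both alternatives

Corrected query:
SELECT id, genre, rating FROM movies WHERE (genre = 'Animation' OR genre = 'Comedy') AND rating > 6.0

Result:
id | genre     | rating
---+-----------+-------
3  | Animation | 8.1   
5  | Animation | 6.4   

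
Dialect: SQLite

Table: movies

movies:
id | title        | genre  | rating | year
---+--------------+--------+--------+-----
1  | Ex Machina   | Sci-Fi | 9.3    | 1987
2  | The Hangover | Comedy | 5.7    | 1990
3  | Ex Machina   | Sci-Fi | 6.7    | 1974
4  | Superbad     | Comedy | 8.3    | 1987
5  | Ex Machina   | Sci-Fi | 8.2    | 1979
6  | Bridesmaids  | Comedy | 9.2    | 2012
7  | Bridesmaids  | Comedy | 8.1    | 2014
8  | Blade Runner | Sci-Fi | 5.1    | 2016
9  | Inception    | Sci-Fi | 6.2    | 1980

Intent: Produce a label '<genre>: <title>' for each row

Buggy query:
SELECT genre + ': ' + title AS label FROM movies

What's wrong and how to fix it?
Bug: SQLite uses || for string concatenation; + coerces text to numbers (yielding 0)

Fix: Replace + with || to concatenate text

Corrected query:
SELECT genre || ': ' || title AS label FROM movies

Result:
label               
--------------------
Sci-Fi: Ex Machina  
Comedy: The Hangover
Sci-Fi: Ex Machina  
Comedy: Superbad    
Sci-Fi: Ex Machina  
Comedy: Bridesmaids 
Comedy: Bridesmaids 
Sci-Fi: Blade Runner
Sci-Fi: Inception   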